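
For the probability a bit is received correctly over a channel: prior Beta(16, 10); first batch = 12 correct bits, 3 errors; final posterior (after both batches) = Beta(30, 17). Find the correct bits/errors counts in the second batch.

2 correct bits and 4 errors

Sequential conjugate updates are equivalent to a single update on the pooled data, so total successes = posterior α − prior α and total failures = posterior β − prior β.
Total across both batches: 30−16=14 correct bits, 17−10=7 errors.
Subtract the first batch: 14−12=2 correct bits and 7−3=4 errors.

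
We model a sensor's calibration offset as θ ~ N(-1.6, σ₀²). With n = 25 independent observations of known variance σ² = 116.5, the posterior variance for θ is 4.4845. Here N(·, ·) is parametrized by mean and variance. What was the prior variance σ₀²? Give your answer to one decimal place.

Posterior precision equals prior precision plus data precision: 1/σ_n² = 1/σ₀² + n/σ².
So 1/σ₀² = 1/4.4845 − 25/116.5 = 0.222990 − 0.214592 = 0.008398.
Hence σ₀² = 1/0.008398 ≈ 119.1.

σ₀² = 119.1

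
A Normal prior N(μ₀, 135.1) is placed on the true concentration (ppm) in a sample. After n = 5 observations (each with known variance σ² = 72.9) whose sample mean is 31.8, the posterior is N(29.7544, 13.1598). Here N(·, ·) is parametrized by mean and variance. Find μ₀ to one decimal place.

μ₀ = 10.8

With known observation variance, the Normal–Normal posterior has precision τ_n = τ₀ + n/σ² and mean μ_n = (τ₀μ₀ + (n/σ²)x̄)/τ_n.
Here τ₀ = 1/135.1 = 0.007402 and τ_data = 5/72.9 = 0.068587, so τ_n = 0.075989.
Rearranging for μ₀: μ₀ = (μ_n·τ_n − τ_data·x̄)/τ₀ = (29.7544·0.075989 − 0.068587·31.8) / 0.007402 = 0.079941/0.007402 ≈ 10.8.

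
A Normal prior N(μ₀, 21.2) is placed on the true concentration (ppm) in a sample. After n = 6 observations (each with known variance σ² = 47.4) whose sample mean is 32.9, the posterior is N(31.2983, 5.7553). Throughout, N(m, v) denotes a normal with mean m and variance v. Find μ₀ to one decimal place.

μ₀ = 27.0

With known observation variance, the Normal–Normal posterior has precision τ_n = τ₀ + n/σ² and mean μ_n = (τ₀μ₀ + (n/σ²)x̄)/τ_n.
Here τ₀ = 1/21.2 = 0.047170 and τ_data = 6/47.4 = 0.126582, so τ_n = 0.173752.
Rearranging for μ₀: μ₀ = (μ_n·τ_n − τ_data·x̄)/τ₀ = (31.2983·0.173752 − 0.126582·32.9) / 0.047170 = 1.273594/0.047170 ≈ 27.0.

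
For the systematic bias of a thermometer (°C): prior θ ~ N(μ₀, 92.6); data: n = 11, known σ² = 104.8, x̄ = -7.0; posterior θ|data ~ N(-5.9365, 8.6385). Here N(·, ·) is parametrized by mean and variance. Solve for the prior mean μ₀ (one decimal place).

μ₀ = 4.4

With known observation variance, the Normal–Normal posterior has precision τ_n = τ₀ + n/σ² and mean μ_n = (τ₀μ₀ + (n/σ²)x̄)/τ_n.
Here τ₀ = 1/92.6 = 0.010799 and τ_data = 11/104.8 = 0.104962, so τ_n = 0.115761.
Rearranging for μ₀: μ₀ = (μ_n·τ_n − τ_data·x̄)/τ₀ = (-5.9365·0.115761 − 0.104962·-7.0) / 0.010799 = 0.047519/0.010799 ≈ 4.4.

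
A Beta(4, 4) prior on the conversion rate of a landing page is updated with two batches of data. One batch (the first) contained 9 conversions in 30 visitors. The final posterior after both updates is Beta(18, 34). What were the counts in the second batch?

Sequential conjugate updates are equivalent to a single update on the pooled data, so total successes = posterior α − prior α and total failures = posterior β − prior β.
Total across both batches: 18−4=14 conversions, 34−4=30 bounces.
Subtract the first batch: 14−9=5 conversions and 30−21=9 bounces.

5 conversions and 9 bounces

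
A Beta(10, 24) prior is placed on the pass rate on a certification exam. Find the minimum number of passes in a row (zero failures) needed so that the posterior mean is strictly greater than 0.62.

k = 30

After k passes and 0 failures the posterior is Beta(10+k, 24), with mean (10+k)/(10+24+k).
Set (10+k)/(34+k) > 0.62 and solve: k > (0.62·34 − 10)/(1 − 0.62) = 29.158.
The smallest integer exceeding 29.158 is 30, and checking k=30: (40)/(64) = 0.6250 > 0.62.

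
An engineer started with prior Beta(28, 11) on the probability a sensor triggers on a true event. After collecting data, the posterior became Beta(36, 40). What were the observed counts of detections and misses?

8 detections and 29 misses

Under Beta–binomial conjugacy the posterior parameters are (α+s, β+f).
Match parameters: s=36−28=8, f=40−11=29.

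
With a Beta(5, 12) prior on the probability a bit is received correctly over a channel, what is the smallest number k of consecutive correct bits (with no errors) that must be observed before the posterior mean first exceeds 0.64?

k = 17

After k correct bits and 0 errors the posterior is Beta(5+k, 12), with mean (5+k)/(5+12+k).
Set (5+k)/(17+k) > 0.64 and solve: k > (0.64·17 − 5)/(1 − 0.64) = 16.333.
The smallest integer exceeding 16.333 is 17.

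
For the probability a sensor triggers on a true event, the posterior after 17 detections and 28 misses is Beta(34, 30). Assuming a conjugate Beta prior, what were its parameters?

Under Beta–binomial conjugacy the posterior parameters are (α+s, β+f).
Subtract the data counts: 34−17=17, 30−28=2.

Beta(17, 2)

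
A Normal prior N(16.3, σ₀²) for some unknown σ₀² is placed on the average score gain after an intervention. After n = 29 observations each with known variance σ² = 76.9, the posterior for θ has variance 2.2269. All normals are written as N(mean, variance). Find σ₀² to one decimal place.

σ₀² = 13.9

For the Normal–Normal model with known σ², precisions add: τ_n = τ₀ + n/σ².
So 1/σ₀² = 1/2.2269 − 29/76.9 = 0.449055 − 0.377113 = 0.071942.
Hence σ₀² = 1/0.071942 ≈ 13.9.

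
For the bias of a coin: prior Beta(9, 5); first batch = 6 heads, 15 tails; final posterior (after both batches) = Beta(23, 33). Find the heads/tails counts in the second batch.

Sequential conjugate updates are equivalent to a single update on the pooled data, so total successes = posterior α − prior α and total failures = posterior β − prior β.
Total across both batches: 23−9=14 heads, 33−5=28 tails.
Subtract the first batch: 14−6=8 heads and 28−15=13 tails.

8 heads and 13 tails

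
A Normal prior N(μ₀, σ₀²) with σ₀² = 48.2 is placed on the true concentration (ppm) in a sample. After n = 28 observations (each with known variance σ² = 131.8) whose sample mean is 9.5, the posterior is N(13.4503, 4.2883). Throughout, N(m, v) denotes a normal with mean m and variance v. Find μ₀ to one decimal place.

μ₀ = 53.9

The posterior mean is a precision-weighted average: μ_n = (τ₀μ₀ + τ_data·x̄)/(τ₀+τ_data), with τ₀=1/σ₀² and τ_data=n/σ².
Here τ₀ = 1/48.2 = 0.020747 and τ_data = 28/131.8 = 0.212443, so τ_n = 0.233190.
Rearranging for μ₀: μ₀ = (μ_n·τ_n − τ_data·x̄)/τ₀ = (13.4503·0.233190 − 0.212443·9.5) / 0.020747 = 1.118267/0.020747 ≈ 53.9.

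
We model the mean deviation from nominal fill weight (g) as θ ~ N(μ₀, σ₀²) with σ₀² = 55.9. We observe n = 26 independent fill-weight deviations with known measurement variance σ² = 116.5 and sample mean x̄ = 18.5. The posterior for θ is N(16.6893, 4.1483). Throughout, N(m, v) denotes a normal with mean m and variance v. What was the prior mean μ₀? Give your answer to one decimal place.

μ₀ = -5.9

The posterior mean is a precision-weighted average: μ_n = (τ₀μ₀ + τ_data·x̄)/(τ₀+τ_data), with τ₀=1/σ₀² and τ_data=n/σ².
Here τ₀ = 1/55.9 = 0.017889 and τ_data = 26/116.5 = 0.223176, so τ_n = 0.241065.
Rearranging for μ₀: μ₀ = (μ_n·τ_n − τ_data·x̄)/τ₀ = (16.6893·0.241065 − 0.223176·18.5) / 0.017889 = -0.105550/0.017889 ≈ -5.9.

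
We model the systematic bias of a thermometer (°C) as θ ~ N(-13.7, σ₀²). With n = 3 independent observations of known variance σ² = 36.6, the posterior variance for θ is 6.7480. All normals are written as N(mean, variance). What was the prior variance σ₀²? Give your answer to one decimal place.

σ₀² = 15.1

For the Normal–Normal model with known σ², precisions add: τ_n = τ₀ + n/σ².
So 1/σ₀² = 1/6.7480 − 3/36.6 = 0.148192 − 0.081967 = 0.066225.
Hence σ₀² = 1/0.066225 ≈ 15.1.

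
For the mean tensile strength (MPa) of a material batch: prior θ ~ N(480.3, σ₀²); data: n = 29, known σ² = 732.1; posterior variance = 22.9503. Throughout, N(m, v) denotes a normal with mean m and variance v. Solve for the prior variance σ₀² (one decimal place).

σ₀² = 252.5

For the Normal–Normal model with known σ², precisions add: τ_n = τ₀ + n/σ².
So 1/σ₀² = 1/22.9503 − 29/732.1 = 0.043572 − 0.039612 = 0.003960.
Hence σ₀² = 1/0.003960 ≈ 252.5.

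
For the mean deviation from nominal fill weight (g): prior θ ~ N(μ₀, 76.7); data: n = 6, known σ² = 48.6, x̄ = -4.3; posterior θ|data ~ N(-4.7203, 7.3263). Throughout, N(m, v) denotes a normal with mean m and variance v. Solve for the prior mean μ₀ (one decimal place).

The posterior mean is a precision-weighted average: μ_n = (τ₀μ₀ + τ_data·x̄)/(τ₀+τ_data), with τ₀=1/σ₀² and τ_data=n/σ².
Here τ₀ = 1/76.7 = 0.013038 and τ_data = 6/48.6 = 0.123457, so τ_n = 0.136495.
Rearranging for μ₀: μ₀ = (μ_n·τ_n − τ_data·x̄)/τ₀ = (-4.7203·0.136495 − 0.123457·-4.3) / 0.013038 = -0.113432/0.013038 ≈ -8.7.

μ₀ = -8.7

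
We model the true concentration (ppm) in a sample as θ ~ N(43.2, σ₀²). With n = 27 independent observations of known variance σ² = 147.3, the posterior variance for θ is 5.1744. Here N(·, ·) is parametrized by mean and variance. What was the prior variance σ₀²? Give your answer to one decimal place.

σ₀² = 100.4

For the Normal–Normal model with known σ², precisions add: τ_n = τ₀ + n/σ².
So 1/σ₀² = 1/5.1744 − 27/147.3 = 0.193259 − 0.183299 = 0.009960.
Hence σ₀² = 1/0.009960 ≈ 100.4.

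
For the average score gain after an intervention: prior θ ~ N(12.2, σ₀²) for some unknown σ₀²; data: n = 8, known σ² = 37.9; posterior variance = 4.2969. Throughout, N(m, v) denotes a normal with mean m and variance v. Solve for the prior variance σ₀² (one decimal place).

σ₀² = 46.2

Posterior precision equals prior precision plus data precision: 1/σ_n² = 1/σ₀² + n/σ².
So 1/σ₀² = 1/4.2969 − 8/37.9 = 0.232726 − 0.211082 = 0.021644.
Hence σ₀² = 1/0.021644 ≈ 46.2.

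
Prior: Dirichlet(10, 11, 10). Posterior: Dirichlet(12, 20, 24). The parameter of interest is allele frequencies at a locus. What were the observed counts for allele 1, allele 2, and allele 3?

counts (2, 9, 14)

For a Dirichlet(α) prior with multinomial counts c, the posterior is Dirichlet(α + c) componentwise.
Counts are posterior − prior componentwise: 12−10=2, 20−11=9, 24−10=14.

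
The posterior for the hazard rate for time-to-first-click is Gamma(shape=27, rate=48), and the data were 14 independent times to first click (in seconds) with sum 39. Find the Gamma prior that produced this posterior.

Gamma–exponential conjugacy: posterior shape = α + n, posterior rate = β + Σtᵢ.
So α = 27 − 14 = 13 and β = 48 − 39 = 9.

Gamma(shape=13, rate=9)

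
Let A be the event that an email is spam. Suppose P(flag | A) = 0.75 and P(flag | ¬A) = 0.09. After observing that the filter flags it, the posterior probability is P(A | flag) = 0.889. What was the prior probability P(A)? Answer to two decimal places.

P(A) = 0.49

In odds form, posterior odds = prior odds × likelihood ratio, so prior odds = posterior odds ÷ LR.
Posterior odds = 0.889/(1−0.889) = 8.0090. LR = 0.75/0.09 = 8.3333.
Prior odds = 8.0090/8.3333 = 0.9611, so P(A) = 0.9611/(1+0.9611) ≈ 0.49.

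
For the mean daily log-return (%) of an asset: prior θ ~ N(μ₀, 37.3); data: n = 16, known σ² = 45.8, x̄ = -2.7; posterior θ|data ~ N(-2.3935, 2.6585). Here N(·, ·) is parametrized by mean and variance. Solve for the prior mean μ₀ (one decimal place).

The posterior mean is a precision-weighted average: μ_n = (τ₀μ₀ + τ_data·x̄)/(τ₀+τ_data), with τ₀=1/σ₀² and τ_data=n/σ².
Here τ₀ = 1/37.3 = 0.026810 and τ_data = 16/45.8 = 0.349345, so τ_n = 0.376155.
Rearranging for μ₀: μ₀ = (μ_n·τ_n − τ_data·x̄)/τ₀ = (-2.3935·0.376155 − 0.349345·-2.7) / 0.026810 = 0.042905/0.026810 ≈ 1.6.

μ₀ = 1.6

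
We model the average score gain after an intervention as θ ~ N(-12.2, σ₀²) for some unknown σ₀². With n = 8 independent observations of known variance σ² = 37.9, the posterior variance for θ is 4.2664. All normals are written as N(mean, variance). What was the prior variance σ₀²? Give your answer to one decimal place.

σ₀² = 42.9

For the Normal–Normal model with known σ², precisions add: τ_n = τ₀ + n/σ².
So 1/σ₀² = 1/4.2664 − 8/37.9 = 0.234390 − 0.211082 = 0.023308.
Hence σ₀² = 1/0.023308 ≈ 42.9.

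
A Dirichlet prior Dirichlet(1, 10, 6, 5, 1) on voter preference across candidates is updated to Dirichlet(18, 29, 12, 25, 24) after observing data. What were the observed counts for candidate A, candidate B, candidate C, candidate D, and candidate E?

counts (17, 19, 6, 20, 23)

For a Dirichlet(α) prior with multinomial counts c, the posterior is Dirichlet(α + c) componentwise.
Counts are posterior − prior componentwise: 18−1=17, 29−10=19, 12−6=6, 25−5=20, 24−1=23.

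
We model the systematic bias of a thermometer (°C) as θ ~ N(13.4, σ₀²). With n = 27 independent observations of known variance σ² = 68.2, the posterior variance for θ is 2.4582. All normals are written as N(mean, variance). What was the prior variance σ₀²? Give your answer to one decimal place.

Posterior precision equals prior precision plus data precision: 1/σ_n² = 1/σ₀² + n/σ².
So 1/σ₀² = 1/2.4582 − 27/68.2 = 0.406802 − 0.395894 = 0.010908.
Hence σ₀² = 1/0.010908 ≈ 91.7.

σ₀² = 91.7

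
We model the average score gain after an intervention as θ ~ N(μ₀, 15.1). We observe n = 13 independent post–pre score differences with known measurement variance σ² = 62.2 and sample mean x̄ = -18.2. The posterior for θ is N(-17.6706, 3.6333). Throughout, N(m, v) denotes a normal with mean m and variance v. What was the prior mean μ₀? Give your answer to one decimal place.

With known observation variance, the Normal–Normal posterior has precision τ_n = τ₀ + n/σ² and mean μ_n = (τ₀μ₀ + (n/σ²)x̄)/τ_n.
Here τ₀ = 1/15.1 = 0.066225 and τ_data = 13/62.2 = 0.209003, so τ_n = 0.275228.
Rearranging for μ₀: μ₀ = (μ_n·τ_n − τ_data·x̄)/τ₀ = (-17.6706·0.275228 − 0.209003·-18.2) / 0.066225 = -1.059589/0.066225 ≈ -16.0.

μ₀ = -16.0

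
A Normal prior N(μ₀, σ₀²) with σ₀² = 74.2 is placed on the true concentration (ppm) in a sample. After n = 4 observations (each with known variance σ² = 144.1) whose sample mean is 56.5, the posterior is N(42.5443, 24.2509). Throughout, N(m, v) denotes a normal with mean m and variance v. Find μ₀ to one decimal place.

μ₀ = 13.8

With known observation variance, the Normal–Normal posterior has precision τ_n = τ₀ + n/σ² and mean μ_n = (τ₀μ₀ + (n/σ²)x̄)/τ_n.
Here τ₀ = 1/74.2 = 0.013477 and τ_data = 4/144.1 = 0.027759, so τ_n = 0.041236.
Rearranging for μ₀: μ₀ = (μ_n·τ_n − τ_data·x̄)/τ₀ = (42.5443·0.041236 − 0.027759·56.5) / 0.013477 = 0.185973/0.013477 ≈ 13.8.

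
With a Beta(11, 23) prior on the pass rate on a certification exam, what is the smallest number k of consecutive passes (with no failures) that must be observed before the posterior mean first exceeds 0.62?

After k passes and 0 failures the posterior is Beta(11+k, 23), with mean (11+k)/(11+23+k).
Set (11+k)/(34+k) > 0.62 and solve: k > (0.62·34 − 11)/(1 − 0.62) = 26.526.
The smallest integer exceeding 26.526 is 27, and checking k=27: (38)/(61) = 0.6230 > 0.62.

k = 27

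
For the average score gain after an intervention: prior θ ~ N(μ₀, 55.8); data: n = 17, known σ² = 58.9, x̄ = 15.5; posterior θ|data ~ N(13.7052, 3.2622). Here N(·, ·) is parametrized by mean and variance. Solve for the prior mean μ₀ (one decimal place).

μ₀ = -15.2

With known observation variance, the Normal–Normal posterior has precision τ_n = τ₀ + n/σ² and mean μ_n = (τ₀μ₀ + (n/σ²)x̄)/τ_n.
Here τ₀ = 1/55.8 = 0.017921 and τ_data = 17/58.9 = 0.288625, so τ_n = 0.306546.
Rearranging for μ₀: μ₀ = (μ_n·τ_n − τ_data·x̄)/τ₀ = (13.7052·0.306546 − 0.288625·15.5) / 0.017921 = -0.272413/0.017921 ≈ -15.2.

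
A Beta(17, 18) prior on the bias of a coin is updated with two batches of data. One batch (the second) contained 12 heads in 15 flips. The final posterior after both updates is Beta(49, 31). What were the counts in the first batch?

Sequential conjugate updates are equivalent to a single update on the pooled data, so total successes = posterior α − prior α and total failures = posterior β − prior β.
Total across both batches: 49−17=32 heads, 31−18=13 tails.
Subtract the second batch: 32−12=20 heads and 13−3=10 tails.

20 heads and 10 tails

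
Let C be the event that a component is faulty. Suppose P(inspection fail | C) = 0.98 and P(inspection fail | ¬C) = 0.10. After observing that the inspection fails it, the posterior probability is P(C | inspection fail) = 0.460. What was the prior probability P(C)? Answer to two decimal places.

P(C) = 0.08

In odds form, posterior odds = prior odds × likelihood ratio, so prior odds = posterior odds ÷ LR.
Posterior odds = 0.460/(1−0.460) = 0.8519. LR = 0.98/0.10 = 9.8000.
Prior odds = 0.8519/9.8000 = 0.0869, so P(C) = 0.0869/(1+0.0869) ≈ 0.08.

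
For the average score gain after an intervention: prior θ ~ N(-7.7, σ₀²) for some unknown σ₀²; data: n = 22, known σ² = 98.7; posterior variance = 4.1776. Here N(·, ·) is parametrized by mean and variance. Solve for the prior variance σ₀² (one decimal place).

σ₀² = 60.7

For the Normal–Normal model with known σ², precisions add: τ_n = τ₀ + n/σ².
So 1/σ₀² = 1/4.1776 − 22/98.7 = 0.239372 − 0.222898 = 0.016474.
Hence σ₀² = 1/0.016474 ≈ 60.7.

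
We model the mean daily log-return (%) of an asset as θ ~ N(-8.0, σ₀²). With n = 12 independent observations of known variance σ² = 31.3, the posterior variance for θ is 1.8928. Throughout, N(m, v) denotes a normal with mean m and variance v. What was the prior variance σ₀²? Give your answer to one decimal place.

For the Normal–Normal model with known σ², precisions add: τ_n = τ₀ + n/σ².
So 1/σ₀² = 1/1.8928 − 12/31.3 = 0.528318 − 0.383387 = 0.144931.
Hence σ₀² = 1/0.144931 ≈ 6.9.

σ₀² = 6.9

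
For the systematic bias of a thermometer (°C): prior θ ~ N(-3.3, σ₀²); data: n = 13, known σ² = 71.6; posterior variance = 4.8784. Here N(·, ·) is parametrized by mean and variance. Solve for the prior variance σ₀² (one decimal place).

σ₀² = 42.7

Posterior precision equals prior precision plus data precision: 1/σ_n² = 1/σ₀² + n/σ².
So 1/σ₀² = 1/4.8784 − 13/71.6 = 0.204985 − 0.181564 = 0.023421.
Hence σ₀² = 1/0.023421 ≈ 42.7.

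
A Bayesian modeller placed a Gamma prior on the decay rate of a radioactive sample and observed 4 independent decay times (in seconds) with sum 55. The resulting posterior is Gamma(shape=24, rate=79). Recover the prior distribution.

Gamma(shape=20, rate=24)

For an exponential likelihood with a Gamma(α, β) prior on the rate, n observations with total T give posterior Gamma(α+n, β+T).
So α = 24 − 4 = 20 and β = 79 − 55 = 24.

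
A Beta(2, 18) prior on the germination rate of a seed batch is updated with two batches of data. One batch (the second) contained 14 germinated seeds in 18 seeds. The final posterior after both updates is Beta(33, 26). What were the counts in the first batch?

Sequential conjugate updates are equivalent to a single update on the pooled data, so total successes = posterior α − prior α and total failures = posterior β − prior β.
Total across both batches: 33−2=31 germinated seeds, 26−18=8 non-germinating seeds.
Subtract the second batch: 31−14=17 germinated seeds and 8−4=4 non-germinating seeds.

17 germinated seeds and 4 non-germinating seeds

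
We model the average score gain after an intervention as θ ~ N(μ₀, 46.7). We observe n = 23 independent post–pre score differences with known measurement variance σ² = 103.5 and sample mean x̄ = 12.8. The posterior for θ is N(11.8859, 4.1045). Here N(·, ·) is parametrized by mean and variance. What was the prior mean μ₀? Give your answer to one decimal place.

The posterior mean is a precision-weighted average: μ_n = (τ₀μ₀ + τ_data·x̄)/(τ₀+τ_data), with τ₀=1/σ₀² and τ_data=n/σ².
Here τ₀ = 1/46.7 = 0.021413 and τ_data = 23/103.5 = 0.222222, so τ_n = 0.243635.
Rearranging for μ₀: μ₀ = (μ_n·τ_n − τ_data·x̄)/τ₀ = (11.8859·0.243635 − 0.222222·12.8) / 0.021413 = 0.051380/0.021413 ≈ 2.4.

μ₀ = 2.4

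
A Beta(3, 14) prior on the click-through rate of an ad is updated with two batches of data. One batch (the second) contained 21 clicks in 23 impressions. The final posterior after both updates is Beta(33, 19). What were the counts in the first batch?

Sequential conjugate updates are equivalent to a single update on the pooled data, so total successes = posterior α − prior α and total failures = posterior β − prior β.
Total across both batches: 33−3=30 clicks, 19−14=5 non-clicks.
Subtract the second batch: 30−21=9 clicks and 5−2=3 non-clicks.

9 clicks and 3 non-clicks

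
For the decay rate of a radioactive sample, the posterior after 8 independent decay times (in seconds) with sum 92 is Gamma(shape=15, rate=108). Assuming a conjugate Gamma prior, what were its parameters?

Gamma(shape=7, rate=16)

For an exponential likelihood with a Gamma(α, β) prior on the rate, n observations with total T give posterior Gamma(α+n, β+T).
So α = 15 − 8 = 7 and β = 108 − 92 = 16.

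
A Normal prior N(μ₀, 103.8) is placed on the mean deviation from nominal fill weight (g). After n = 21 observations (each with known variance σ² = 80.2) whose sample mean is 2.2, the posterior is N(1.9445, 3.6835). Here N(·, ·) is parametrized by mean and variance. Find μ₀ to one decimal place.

μ₀ = -5.0

With known observation variance, the Normal–Normal posterior has precision τ_n = τ₀ + n/σ² and mean μ_n = (τ₀μ₀ + (n/σ²)x̄)/τ_n.
Here τ₀ = 1/103.8 = 0.009634 and τ_data = 21/80.2 = 0.261845, so τ_n = 0.271479.
Rearranging for μ₀: μ₀ = (μ_n·τ_n − τ_data·x̄)/τ₀ = (1.9445·0.271479 − 0.261845·2.2) / 0.009634 = -0.048168/0.009634 ≈ -5.0.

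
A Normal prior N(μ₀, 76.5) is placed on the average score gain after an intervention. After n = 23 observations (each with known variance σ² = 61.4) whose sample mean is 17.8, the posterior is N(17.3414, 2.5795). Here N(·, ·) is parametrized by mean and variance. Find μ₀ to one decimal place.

With known observation variance, the Normal–Normal posterior has precision τ_n = τ₀ + n/σ² and mean μ_n = (τ₀μ₀ + (n/σ²)x̄)/τ_n.
Here τ₀ = 1/76.5 = 0.013072 and τ_data = 23/61.4 = 0.374593, so τ_n = 0.387665.
Rearranging for μ₀: μ₀ = (μ_n·τ_n − τ_data·x̄)/τ₀ = (17.3414·0.387665 − 0.374593·17.8) / 0.013072 = 0.054898/0.013072 ≈ 4.2.

μ₀ = 4.2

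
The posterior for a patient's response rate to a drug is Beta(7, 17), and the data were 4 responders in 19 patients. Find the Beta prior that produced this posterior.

A Beta(α, β) prior with s successes and f failures in binomial data gives a Beta(α+s, β+f) posterior.
So α = 7 − 4 = 3 and β = 17 − 15 = 2.

Beta(3, 2)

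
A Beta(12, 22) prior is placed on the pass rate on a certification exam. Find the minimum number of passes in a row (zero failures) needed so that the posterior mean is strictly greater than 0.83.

After k passes and 0 failures the posterior is Beta(12+k, 22), with mean (12+k)/(12+22+k).
Set (12+k)/(34+k) > 0.83 and solve: k > (0.83·34 − 12)/(1 − 0.83) = 95.412.
The smallest integer exceeding 95.412 is 96.

k = 96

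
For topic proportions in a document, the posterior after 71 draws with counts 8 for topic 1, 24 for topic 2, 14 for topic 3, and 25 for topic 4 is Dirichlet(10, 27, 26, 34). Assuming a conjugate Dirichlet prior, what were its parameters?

For a Dirichlet(α) prior with multinomial counts c, the posterior is Dirichlet(α + c) componentwise.
Subtract each count from the matching posterior parameter: 10−8=2, 27−24=3, 26−14=12, 34−25=9.

Dirichlet(2, 3, 12, 9)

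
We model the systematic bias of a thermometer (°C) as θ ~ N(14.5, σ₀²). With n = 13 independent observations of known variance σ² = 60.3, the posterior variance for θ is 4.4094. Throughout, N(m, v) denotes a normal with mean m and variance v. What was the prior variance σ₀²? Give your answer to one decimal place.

σ₀² = 89.3

For the Normal–Normal model with known σ², precisions add: τ_n = τ₀ + n/σ².
So 1/σ₀² = 1/4.4094 − 13/60.3 = 0.226788 − 0.215589 = 0.011199.
Hence σ₀² = 1/0.011199 ≈ 89.3.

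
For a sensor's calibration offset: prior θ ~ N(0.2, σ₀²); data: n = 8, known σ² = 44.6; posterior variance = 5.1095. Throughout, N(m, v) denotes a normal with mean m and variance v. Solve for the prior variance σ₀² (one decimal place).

σ₀² = 61.2

For the Normal–Normal model with known σ², precisions add: τ_n = τ₀ + n/σ².
So 1/σ₀² = 1/5.1095 − 8/44.6 = 0.195714 − 0.179372 = 0.016342.
Hence σ₀² = 1/0.016342 ≈ 61.2.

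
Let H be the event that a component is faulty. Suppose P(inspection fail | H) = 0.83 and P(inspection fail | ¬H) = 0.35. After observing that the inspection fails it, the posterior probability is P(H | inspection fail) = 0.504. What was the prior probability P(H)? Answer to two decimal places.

P(H) = 0.30

In odds form, posterior odds = prior odds × likelihood ratio, so prior odds = posterior odds ÷ LR.
Posterior odds = 0.504/(1−0.504) = 1.0161. LR = 0.83/0.35 = 2.3714.
Prior odds = 1.0161/2.3714 = 0.4285, so P(H) = 0.4285/(1+0.4285) ≈ 0.30.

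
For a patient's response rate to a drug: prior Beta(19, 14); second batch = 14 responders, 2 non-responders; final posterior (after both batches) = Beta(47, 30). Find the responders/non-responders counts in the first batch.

14 responders and 14 non-responders

Because Beta–binomial updating is additive in the counts, the combined data contributed (α_post−α_prior, β_post−β_prior) successes and failures.
Total across both batches: 47−19=28 responders, 30−14=16 non-responders.
Subtract the second batch: 28−14=14 responders and 16−2=14 non-responders.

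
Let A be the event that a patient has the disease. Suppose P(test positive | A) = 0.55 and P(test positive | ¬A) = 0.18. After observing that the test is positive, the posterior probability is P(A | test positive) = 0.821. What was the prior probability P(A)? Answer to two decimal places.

In odds form, posterior odds = prior odds × likelihood ratio, so prior odds = posterior odds ÷ LR.
Posterior odds = 0.821/(1−0.821) = 4.5866. LR = 0.55/0.18 = 3.0556.
Prior odds = 4.5866/3.0556 = 1.5010, so P(A) = 1.5010/(1+1.5010) ≈ 0.60.

P(A) = 0.60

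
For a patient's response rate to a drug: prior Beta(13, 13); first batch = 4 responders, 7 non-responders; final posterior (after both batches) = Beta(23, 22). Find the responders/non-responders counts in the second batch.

6 responders and 2 non-responders

Sequential conjugate updates are equivalent to a single update on the pooled data, so total successes = posterior α − prior α and total failures = posterior β − prior β.
Total across both batches: 23−13=10 responders, 22−13=9 non-responders.
Subtract the first batch: 10−4=6 responders and 9−7=2 non-responders.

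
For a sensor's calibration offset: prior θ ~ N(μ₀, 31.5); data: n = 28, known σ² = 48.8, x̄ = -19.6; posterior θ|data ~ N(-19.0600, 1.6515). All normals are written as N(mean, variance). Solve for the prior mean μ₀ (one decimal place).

The posterior mean is a precision-weighted average: μ_n = (τ₀μ₀ + τ_data·x̄)/(τ₀+τ_data), with τ₀=1/σ₀² and τ_data=n/σ².
Here τ₀ = 1/31.5 = 0.031746 and τ_data = 28/48.8 = 0.573770, so τ_n = 0.605516.
Rearranging for μ₀: μ₀ = (μ_n·τ_n − τ_data·x̄)/τ₀ = (-19.0600·0.605516 − 0.573770·-19.6) / 0.031746 = -0.295243/0.031746 ≈ -9.3.

μ₀ = -9.3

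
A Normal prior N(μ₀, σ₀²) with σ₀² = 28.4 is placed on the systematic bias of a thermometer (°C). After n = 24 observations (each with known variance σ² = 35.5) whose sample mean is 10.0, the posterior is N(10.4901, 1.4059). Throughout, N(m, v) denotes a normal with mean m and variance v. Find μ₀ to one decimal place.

μ₀ = 19.9

The posterior mean is a precision-weighted average: μ_n = (τ₀μ₀ + τ_data·x̄)/(τ₀+τ_data), with τ₀=1/σ₀² and τ_data=n/σ².
Here τ₀ = 1/28.4 = 0.035211 and τ_data = 24/35.5 = 0.676056, so τ_n = 0.711267.
Rearranging for μ₀: μ₀ = (μ_n·τ_n − τ_data·x̄)/τ₀ = (10.4901·0.711267 − 0.676056·10.0) / 0.035211 = 0.700702/0.035211 ≈ 19.9.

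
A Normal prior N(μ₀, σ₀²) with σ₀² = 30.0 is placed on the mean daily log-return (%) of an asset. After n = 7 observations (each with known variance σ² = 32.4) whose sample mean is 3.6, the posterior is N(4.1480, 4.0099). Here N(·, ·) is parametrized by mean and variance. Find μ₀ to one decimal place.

With known observation variance, the Normal–Normal posterior has precision τ_n = τ₀ + n/σ² and mean μ_n = (τ₀μ₀ + (n/σ²)x̄)/τ_n.
Here τ₀ = 1/30.0 = 0.033333 and τ_data = 7/32.4 = 0.216049, so τ_n = 0.249382.
Rearranging for μ₀: μ₀ = (μ_n·τ_n − τ_data·x̄)/τ₀ = (4.1480·0.249382 − 0.216049·3.6) / 0.033333 = 0.256660/0.033333 ≈ 7.7.

μ₀ = 7.7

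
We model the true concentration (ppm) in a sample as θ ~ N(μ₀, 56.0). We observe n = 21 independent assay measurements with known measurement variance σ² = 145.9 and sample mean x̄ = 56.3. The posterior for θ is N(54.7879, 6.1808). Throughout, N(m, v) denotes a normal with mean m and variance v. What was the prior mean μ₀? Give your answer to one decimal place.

μ₀ = 42.6

The posterior mean is a precision-weighted average: μ_n = (τ₀μ₀ + τ_data·x̄)/(τ₀+τ_data), with τ₀=1/σ₀² and τ_data=n/σ².
Here τ₀ = 1/56.0 = 0.017857 and τ_data = 21/145.9 = 0.143934, so τ_n = 0.161791.
Rearranging for μ₀: μ₀ = (μ_n·τ_n − τ_data·x̄)/τ₀ = (54.7879·0.161791 − 0.143934·56.3) / 0.017857 = 0.760705/0.017857 ≈ 42.6.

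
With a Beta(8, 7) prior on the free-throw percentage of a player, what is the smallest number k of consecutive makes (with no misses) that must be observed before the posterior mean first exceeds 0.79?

k = 19

After k makes and 0 misses the posterior is Beta(8+k, 7), with mean (8+k)/(8+7+k).
Set (8+k)/(15+k) > 0.79 and solve: k > (0.79·15 − 8)/(1 − 0.79) = 18.333.
The smallest integer exceeding 18.333 is 19.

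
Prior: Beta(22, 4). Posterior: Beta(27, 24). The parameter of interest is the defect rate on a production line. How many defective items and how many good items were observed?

5 defective items and 20 good items

Beta is conjugate to the binomial likelihood: posterior = Beta(α+s, β+f).
Match parameters: s=27−22=5, f=24−4=20.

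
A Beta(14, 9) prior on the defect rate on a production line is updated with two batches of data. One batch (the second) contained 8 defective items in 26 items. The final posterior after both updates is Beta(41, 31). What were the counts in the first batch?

Sequential conjugate updates are equivalent to a single update on the pooled data, so total successes = posterior α − prior α and total failures = posterior β − prior β.
Total across both batches: 41−14=27 defective items, 31−9=22 good items.
Subtract the second batch: 27−8=19 defective items and 22−18=4 good items.

19 defective items and 4 good items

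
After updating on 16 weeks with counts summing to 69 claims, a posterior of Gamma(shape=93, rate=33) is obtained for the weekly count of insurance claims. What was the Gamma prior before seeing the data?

Gamma–Poisson conjugacy: posterior shape = α + Σxᵢ, posterior rate = β + n.
So α = 93 − 69 = 24 and β = 33 − 16 = 17.

Gamma(shape=24, rate=17)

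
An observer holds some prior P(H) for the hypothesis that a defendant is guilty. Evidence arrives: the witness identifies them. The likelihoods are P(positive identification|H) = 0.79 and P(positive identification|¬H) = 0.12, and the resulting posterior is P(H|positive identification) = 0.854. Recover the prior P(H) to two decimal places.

P(H) = 0.47

In odds form, posterior odds = prior odds × likelihood ratio, so prior odds = posterior odds ÷ LR.
Posterior odds = 0.854/(1−0.854) = 5.8493. LR = 0.79/0.12 = 6.5833.
Prior odds = 5.8493/6.5833 = 0.8885, so P(H) = 0.8885/(1+0.8885) ≈ 0.47.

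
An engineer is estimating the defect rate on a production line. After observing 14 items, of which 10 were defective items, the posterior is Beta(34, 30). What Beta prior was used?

A Beta(α, β) prior with s successes and f failures in binomial data gives a Beta(α+s, β+f) posterior.
So α = 34 − 10 = 24 and β = 30 − 4 = 26.

Beta(24, 26)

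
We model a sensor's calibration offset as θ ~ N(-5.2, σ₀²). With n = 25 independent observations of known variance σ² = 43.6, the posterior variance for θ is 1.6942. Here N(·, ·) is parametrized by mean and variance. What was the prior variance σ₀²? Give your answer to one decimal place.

Posterior precision equals prior precision plus data precision: 1/σ_n² = 1/σ₀² + n/σ².
So 1/σ₀² = 1/1.6942 − 25/43.6 = 0.590249 − 0.573394 = 0.016855.
Hence σ₀² = 1/0.016855 ≈ 59.3.

σ₀² = 59.3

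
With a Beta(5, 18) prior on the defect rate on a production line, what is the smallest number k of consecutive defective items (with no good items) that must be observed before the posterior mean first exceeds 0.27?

k = 2

After k defective items and 0 good items the posterior is Beta(5+k, 18), with mean (5+k)/(5+18+k).
Set (5+k)/(23+k) > 0.27 and solve: k > (0.27·23 − 5)/(1 − 0.27) = 1.658.
The smallest integer exceeding 1.658 is 2, and checking k=2: (7)/(25) = 0.2800 > 0.27.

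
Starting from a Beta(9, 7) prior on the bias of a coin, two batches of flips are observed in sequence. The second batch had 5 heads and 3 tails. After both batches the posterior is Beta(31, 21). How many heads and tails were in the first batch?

Sequential conjugate updates are equivalent to a single update on the pooled data, so total successes = posterior α − prior α and total failures = posterior β − prior β.
Total across both batches: 31−9=22 heads, 21−7=14 tails.
Subtract the second batch: 22−5=17 heads and 14−3=11 tails.

17 heads and 11 tails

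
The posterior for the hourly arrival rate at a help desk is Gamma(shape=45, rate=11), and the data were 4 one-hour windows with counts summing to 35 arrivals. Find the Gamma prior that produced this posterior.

A Gamma(α, β) prior (rate parametrization) on a Poisson rate with n observations summing to S gives posterior Gamma(α+S, β+n).
So α = 45 − 35 = 10 and β = 11 − 4 = 7.

Gamma(shape=10, rate=7)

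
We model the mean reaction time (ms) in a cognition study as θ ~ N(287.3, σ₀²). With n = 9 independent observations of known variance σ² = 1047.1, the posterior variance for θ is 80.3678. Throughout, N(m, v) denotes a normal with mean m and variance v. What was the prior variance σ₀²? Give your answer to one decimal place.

For the Normal–Normal model with known σ², precisions add: τ_n = τ₀ + n/σ².
So 1/σ₀² = 1/80.3678 − 9/1047.1 = 0.012443 − 0.008595 = 0.003848.
Hence σ₀² = 1/0.003848 ≈ 259.9.

σ₀² = 259.9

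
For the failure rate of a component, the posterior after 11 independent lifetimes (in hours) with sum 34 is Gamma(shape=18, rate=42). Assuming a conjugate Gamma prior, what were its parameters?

Gamma(shape=7, rate=8)

For an exponential likelihood with a Gamma(α, β) prior on the rate, n observations with total T give posterior Gamma(α+n, β+T).
So α = 18 − 11 = 7 and β = 42 − 34 = 8.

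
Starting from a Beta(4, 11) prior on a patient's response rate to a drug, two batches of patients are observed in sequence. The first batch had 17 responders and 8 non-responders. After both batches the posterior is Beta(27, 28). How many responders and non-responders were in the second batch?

Sequential conjugate updates are equivalent to a single update on the pooled data, so total successes = posterior α − prior α and total failures = posterior β − prior β.
Total across both batches: 27−4=23 responders, 28−11=17 non-responders.
Subtract the first batch: 23−17=6 responders and 17−8=9 non-responders.

6 responders and 9 non-responders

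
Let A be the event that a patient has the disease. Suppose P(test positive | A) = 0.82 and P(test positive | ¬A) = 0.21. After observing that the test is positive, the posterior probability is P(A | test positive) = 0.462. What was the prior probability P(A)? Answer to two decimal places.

In odds form, posterior odds = prior odds × likelihood ratio, so prior odds = posterior odds ÷ LR.
Posterior odds = 0.462/(1−0.462) = 0.8587. LR = 0.82/0.21 = 3.9048.
Prior odds = 0.8587/3.9048 = 0.2199, so P(A) = 0.2199/(1+0.2199) ≈ 0.18.

P(A) = 0.18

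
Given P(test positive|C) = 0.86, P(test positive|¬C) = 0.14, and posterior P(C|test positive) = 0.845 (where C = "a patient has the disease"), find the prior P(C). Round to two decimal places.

Bayes' rule in odds form gives O(C|E) = O(C)·[P(E|C)/P(E|¬C)], hence O(C) = O(C|E)/LR.
Posterior odds = 0.845/(1−0.845) = 5.4516. LR = 0.86/0.14 = 6.1429.
Prior odds = 5.4516/6.1429 = 0.8875, so P(C) = 0.8875/(1+0.8875) ≈ 0.47.

P(C) = 0.47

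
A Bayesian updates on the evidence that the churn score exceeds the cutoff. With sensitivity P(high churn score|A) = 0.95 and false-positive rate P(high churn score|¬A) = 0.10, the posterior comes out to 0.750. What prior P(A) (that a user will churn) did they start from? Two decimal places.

P(A) = 0.24

In odds form, posterior odds = prior odds × likelihood ratio, so prior odds = posterior odds ÷ LR.
Posterior odds = 0.750/(1−0.750) = 3.0000. LR = 0.95/0.10 = 9.5000.
Prior odds = 3.0000/9.5000 = 0.3158, so P(A) = 0.3158/(1+0.3158) ≈ 0.24.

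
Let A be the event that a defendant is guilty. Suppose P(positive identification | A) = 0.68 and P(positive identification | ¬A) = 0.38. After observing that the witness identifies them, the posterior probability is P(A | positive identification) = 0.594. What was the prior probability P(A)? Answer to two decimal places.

Bayes' rule in odds form gives O(A|E) = O(A)·[P(E|A)/P(E|¬A)], hence O(A) = O(A|E)/LR.
Posterior odds = 0.594/(1−0.594) = 1.4631. LR = 0.68/0.38 = 1.7895.
Prior odds = 1.4631/1.7895 = 0.8176, so P(A) = 0.8176/(1+0.8176) ≈ 0.45.

P(A) = 0.45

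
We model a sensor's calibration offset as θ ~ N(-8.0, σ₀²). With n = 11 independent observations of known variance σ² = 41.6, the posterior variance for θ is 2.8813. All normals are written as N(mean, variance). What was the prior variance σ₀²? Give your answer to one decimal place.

σ₀² = 12.1

For the Normal–Normal model with known σ², precisions add: τ_n = τ₀ + n/σ².
So 1/σ₀² = 1/2.8813 − 11/41.6 = 0.347066 − 0.264423 = 0.082643.
Hence σ₀² = 1/0.082643 ≈ 12.1.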